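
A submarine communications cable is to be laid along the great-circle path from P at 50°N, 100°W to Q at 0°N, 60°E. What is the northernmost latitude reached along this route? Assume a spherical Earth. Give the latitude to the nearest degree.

The great circle lies in the plane with unit normal n̂ = (p₁ × p₂)/|p₁ × p₂|.
Here n̂_z ≈ +0.276; the vertex latitude is φ_max = arccos|n̂_z| ≈ 74.0°.
Check via Clairaut: cos φ_max = |cos φ₁| · sin C = cos(50.0°)·sin(25.4°) ≈ 0.276, again giving ≈ 74.0°.

≈ 74°N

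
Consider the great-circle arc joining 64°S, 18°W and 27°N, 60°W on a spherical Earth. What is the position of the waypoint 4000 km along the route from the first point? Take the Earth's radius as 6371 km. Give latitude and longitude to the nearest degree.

≈ 31°S, 42°W

The haversine formula gives a central angle δ ≈ 1.689 rad (96.8°) between the endpoints. The total great-circle distance is δ·R ≈ 1.689 × 6371 ≈ 10760 km, so the target fraction is f = 4000/10760 ≈ 0.372.
Interpolate at f ≈ 0.372 with slerp weights a = sin((1−f)δ)/sin δ ≈ 0.879, b = sin(fδ)/sin δ ≈ 0.592.
p = a·p₁ + b·p₂ ≈ (0.630, -0.576, -0.521); φ = arcsin(p_z) ≈ -31.43°, λ = atan2(p_y, p_x) ≈ -42.41°.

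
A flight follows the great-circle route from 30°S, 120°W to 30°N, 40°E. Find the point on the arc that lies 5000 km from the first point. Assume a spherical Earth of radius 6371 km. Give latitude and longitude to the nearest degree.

Convert each endpoint to a unit vector on the sphere (x = cos φ cos λ, y = cos φ sin λ, z = sin φ).
The central angle between the endpoints is δ = arccos(p₁·p₂) ≈ 2.840 rad (162.7°). The total great-circle distance is δ·R ≈ 2.840 × 6371 ≈ 18092 km, so the target fraction is f = 5000/18092 ≈ 0.276.
Interpolate at f ≈ 0.276 with slerp weights a = sin((1−f)δ)/sin δ ≈ 2.977, b = sin(fδ)/sin δ ≈ 2.377.
p = a·p₁ + b·p₂ ≈ (0.288, -0.909, -0.300); φ = arcsin(p_z) ≈ -17.46°, λ = atan2(p_y, p_x) ≈ -72.44°.

≈ 17°S, 72°W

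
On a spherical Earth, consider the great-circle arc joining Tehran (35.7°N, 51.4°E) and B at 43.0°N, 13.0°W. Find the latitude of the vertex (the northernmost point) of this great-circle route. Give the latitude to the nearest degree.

≈ 45°N

The great circle lies in the plane with unit normal n̂ = (p₁ × p₂)/|p₁ × p₂|.
Here n̂_z ≈ -0.709; the vertex latitude is φ_max = arccos|n̂_z| ≈ 44.9°.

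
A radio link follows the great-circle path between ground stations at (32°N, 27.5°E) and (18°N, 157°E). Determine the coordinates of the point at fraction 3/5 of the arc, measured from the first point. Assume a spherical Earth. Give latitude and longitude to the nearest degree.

Write both endpoints as unit vectors p₁, p₂ with components (cos φ cos λ, cos φ sin λ, sin φ).
The central angle between the endpoints is δ = arccos(p₁·p₂) ≈ 1.928 rad (110.4°).
Interpolate at f = 3/5 with slerp weights a = sin((1−f)δ)/sin δ ≈ 0.744, b = sin(fδ)/sin δ ≈ 0.977.
p = a·p₁ + b·p₂ ≈ (-0.296, 0.654, 0.696); φ = arcsin(p_z) ≈ 44.11°, λ = atan2(p_y, p_x) ≈ 114.33°.

≈ (44°N, 114°E)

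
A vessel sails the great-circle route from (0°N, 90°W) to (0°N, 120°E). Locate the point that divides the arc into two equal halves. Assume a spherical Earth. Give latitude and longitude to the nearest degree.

≈ (0°N, 165°W)

Convert each endpoint to a unit vector on the sphere (x = cos φ cos λ, y = cos φ sin λ, z = sin φ).
The central angle between the endpoints is δ = arccos(p₁·p₂) ≈ 2.618 rad (150.0°).
Interpolate at f = 1/2 with slerp weights a = sin((1−f)δ)/sin δ ≈ 1.932, b = sin(fδ)/sin δ ≈ 1.932.
p = a·p₁ + b·p₂ ≈ (-0.966, -0.259, 0.000); φ = arcsin(p_z) ≈ 0.00°, λ = atan2(p_y, p_x) ≈ -165.00°.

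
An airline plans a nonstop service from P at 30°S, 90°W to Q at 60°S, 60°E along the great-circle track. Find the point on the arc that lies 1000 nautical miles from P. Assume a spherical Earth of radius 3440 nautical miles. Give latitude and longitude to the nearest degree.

Convert each endpoint to a unit vector on the sphere (x = cos φ cos λ, y = cos φ sin λ, z = sin φ).
The central angle between the endpoints is δ = arccos(p₁·p₂) ≈ 1.513 rad (86.7°). The total great-circle distance is δ·R ≈ 1.513 × 3440 ≈ 5204 nmi, so the target fraction is f = 1000/5204 ≈ 0.192.
Interpolate at f ≈ 0.192 with slerp weights a = sin((1−f)δ)/sin δ ≈ 0.941, b = sin(fδ)/sin δ ≈ 0.287.
p = a·p₁ + b·p₂ ≈ (0.072, -0.691, -0.719); φ = arcsin(p_z) ≈ -46.00°, λ = atan2(p_y, p_x) ≈ -84.07°.

≈ 46°S, 84°W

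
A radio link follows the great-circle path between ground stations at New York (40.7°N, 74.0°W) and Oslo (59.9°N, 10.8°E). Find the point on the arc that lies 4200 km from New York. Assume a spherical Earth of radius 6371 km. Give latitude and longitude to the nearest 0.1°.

Write both endpoints as unit vectors p₁, p₂ with components (cos φ cos λ, cos φ sin λ, sin φ).
The central angle between the endpoints is δ = arccos(p₁·p₂) ≈ 0.929 rad (53.2°). The total great-circle distance is δ·R ≈ 0.929 × 6371 ≈ 5919 km, so the target fraction is f = 4200/5919 ≈ 0.710.
Interpolate at f ≈ 0.710 with slerp weights a = sin((1−f)δ)/sin δ ≈ 0.333, b = sin(fδ)/sin δ ≈ 0.765.
p = a·p₁ + b·p₂ ≈ (0.446, -0.171, 0.879); φ = arcsin(p_z) ≈ 61.46°, λ = atan2(p_y, p_x) ≈ -20.92°.

≈ 61.5°N, 20.9°W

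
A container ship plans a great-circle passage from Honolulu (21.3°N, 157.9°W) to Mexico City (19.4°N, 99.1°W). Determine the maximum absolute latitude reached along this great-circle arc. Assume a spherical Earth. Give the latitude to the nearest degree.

≈ 23°N

The great circle lies in the plane with unit normal n̂ = (p₁ × p₂)/|p₁ × p₂|.
Here n̂_z ≈ +0.919; the vertex latitude is φ_max = arccos|n̂_z| ≈ 23.2°.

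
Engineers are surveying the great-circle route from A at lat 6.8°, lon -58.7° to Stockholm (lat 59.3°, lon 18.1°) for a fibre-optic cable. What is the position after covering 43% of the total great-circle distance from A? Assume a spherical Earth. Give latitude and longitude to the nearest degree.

≈ lat 35°, lon -39°

Convert each endpoint to a unit vector on the sphere (x = cos φ cos λ, y = cos φ sin λ, z = sin φ).
The central angle between the endpoints is δ = arccos(p₁·p₂) ≈ 1.351 rad (77.4°).
Interpolate at f = 0.43 with slerp weights a = sin((1−f)δ)/sin δ ≈ 0.713, b = sin(fδ)/sin δ ≈ 0.562.
p = a·p₁ + b·p₂ ≈ (0.641, -0.516, 0.568); φ = arcsin(p_z) ≈ 34.62°, λ = atan2(p_y, p_x) ≈ -38.84°.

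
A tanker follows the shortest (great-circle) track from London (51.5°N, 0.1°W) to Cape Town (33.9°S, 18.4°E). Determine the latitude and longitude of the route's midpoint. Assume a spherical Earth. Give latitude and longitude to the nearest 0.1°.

From cos δ = sin φ₁ sin φ₂ + cos φ₁ cos φ₂ cos Δλ, the central angle is δ ≈ 1.517 rad (86.9°).
Interpolate at f = 1/2 with slerp weights a = sin((1−f)δ)/sin δ ≈ 0.689, b = sin(fδ)/sin δ ≈ 0.689.
p = a·p₁ + b·p₂ ≈ (0.971, 0.180, 0.155); φ = arcsin(p_z) ≈ 8.91°, λ = atan2(p_y, p_x) ≈ 10.48°.

≈ 8.9°N, 10.5°E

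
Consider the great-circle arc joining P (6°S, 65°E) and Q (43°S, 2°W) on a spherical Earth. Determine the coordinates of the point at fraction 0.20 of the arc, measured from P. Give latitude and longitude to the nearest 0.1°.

≈ (15.5°S, 54.7°E)

Convert each endpoint to a unit vector on the sphere (x = cos φ cos λ, y = cos φ sin λ, z = sin φ).
The central angle between the endpoints is δ = arccos(p₁·p₂) ≈ 1.207 rad (69.2°).
Interpolate at f = 0.20 with slerp weights a = sin((1−f)δ)/sin δ ≈ 0.880, b = sin(fδ)/sin δ ≈ 0.256.
p = a·p₁ + b·p₂ ≈ (0.557, 0.787, -0.266); φ = arcsin(p_z) ≈ -15.45°, λ = atan2(p_y, p_x) ≈ 54.71°.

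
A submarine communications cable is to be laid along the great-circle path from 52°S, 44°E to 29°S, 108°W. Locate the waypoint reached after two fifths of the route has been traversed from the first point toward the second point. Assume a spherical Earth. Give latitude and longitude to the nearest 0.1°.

Write both endpoints as unit vectors p₁, p₂ with components (cos φ cos λ, cos φ sin λ, sin φ).
The central angle between the endpoints is δ = arccos(p₁·p₂) ≈ 1.664 rad (95.4°).
Interpolate at f = 2/5 with slerp weights a = sin((1−f)δ)/sin δ ≈ 0.844, b = sin(fδ)/sin δ ≈ 0.620.
p = a·p₁ + b·p₂ ≈ (0.206, -0.155, -0.966); φ = arcsin(p_z) ≈ -75.05°, λ = atan2(p_y, p_x) ≈ -36.90°.

≈ 75.1°S, 36.9°W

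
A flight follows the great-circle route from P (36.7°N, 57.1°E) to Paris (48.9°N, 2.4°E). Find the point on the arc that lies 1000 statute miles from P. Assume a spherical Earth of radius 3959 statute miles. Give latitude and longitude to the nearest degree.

≈ (44°N, 41°E)

Convert each endpoint to a unit vector on the sphere (x = cos φ cos λ, y = cos φ sin λ, z = sin φ).
The central angle between the endpoints is δ = arccos(p₁·p₂) ≈ 0.715 rad (41.0°). The total great-circle distance is δ·R ≈ 0.715 × 3959 ≈ 2832 mi, so the target fraction is f = 1000/2832 ≈ 0.353.
Interpolate at f ≈ 0.353 with slerp weights a = sin((1−f)δ)/sin δ ≈ 0.681, b = sin(fδ)/sin δ ≈ 0.381.
p = a·p₁ + b·p₂ ≈ (0.547, 0.469, 0.694); φ = arcsin(p_z) ≈ 43.94°, λ = atan2(p_y, p_x) ≈ 40.61°.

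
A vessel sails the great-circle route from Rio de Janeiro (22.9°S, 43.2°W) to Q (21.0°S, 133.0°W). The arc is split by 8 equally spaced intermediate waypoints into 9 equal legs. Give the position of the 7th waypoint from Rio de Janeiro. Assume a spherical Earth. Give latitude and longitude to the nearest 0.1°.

From cos δ = sin φ₁ sin φ₂ + cos φ₁ cos φ₂ cos Δλ, the central angle is δ ≈ 1.428 rad (81.8°).
Interpolate at f = 7/9 with slerp weights a = sin((1−f)δ)/sin δ ≈ 0.315, b = sin(fδ)/sin δ ≈ 0.905.
p = a·p₁ + b·p₂ ≈ (-0.365, -0.817, -0.447); φ = arcsin(p_z) ≈ -26.55°, λ = atan2(p_y, p_x) ≈ -114.06°.

≈ (26.6°S, 114.1°W)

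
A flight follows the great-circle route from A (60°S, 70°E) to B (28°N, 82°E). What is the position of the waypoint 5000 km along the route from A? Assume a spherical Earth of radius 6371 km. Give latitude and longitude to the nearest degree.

≈ (15°S, 78°E)

Write both endpoints as unit vectors p₁, p₂ with components (cos φ cos λ, cos φ sin λ, sin φ).
The central angle between the endpoints is δ = arccos(p₁·p₂) ≈ 1.546 rad (88.6°). The total great-circle distance is δ·R ≈ 1.546 × 6371 ≈ 9847 km, so the target fraction is f = 5000/9847 ≈ 0.508.
Interpolate at f ≈ 0.508 with slerp weights a = sin((1−f)δ)/sin δ ≈ 0.690, b = sin(fδ)/sin δ ≈ 0.707.
p = a·p₁ + b·p₂ ≈ (0.205, 0.942, -0.265); φ = arcsin(p_z) ≈ -15.39°, λ = atan2(p_y, p_x) ≈ 77.74°.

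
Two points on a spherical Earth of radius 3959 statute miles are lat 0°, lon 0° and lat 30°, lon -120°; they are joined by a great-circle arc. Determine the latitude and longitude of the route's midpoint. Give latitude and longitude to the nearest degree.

Write both endpoints as unit vectors p₁, p₂ with components (cos φ cos λ, cos φ sin λ, sin φ).
The central angle between the endpoints is δ = arccos(p₁·p₂) ≈ 2.019 rad (115.7°).
Interpolate at f = 1/2 with slerp weights a = sin((1−f)δ)/sin δ ≈ 0.939, b = sin(fδ)/sin δ ≈ 0.939.
p = a·p₁ + b·p₂ ≈ (0.532, -0.704, 0.470); φ = arcsin(p_z) ≈ 28.00°, λ = atan2(p_y, p_x) ≈ -52.91°.

≈ lat 28°, lon -53°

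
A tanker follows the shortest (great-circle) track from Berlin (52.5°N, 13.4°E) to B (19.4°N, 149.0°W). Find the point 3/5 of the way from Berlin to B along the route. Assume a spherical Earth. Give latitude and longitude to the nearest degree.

≈ (61°N, 134°W)

The haversine formula gives a central angle δ ≈ 1.859 rad (106.5°) between the endpoints.
Interpolate at f = 3/5 with slerp weights a = sin((1−f)δ)/sin δ ≈ 0.706, b = sin(fδ)/sin δ ≈ 0.936.
p = a·p₁ + b·p₂ ≈ (-0.339, -0.355, 0.871); φ = arcsin(p_z) ≈ 60.58°, λ = atan2(p_y, p_x) ≈ -133.66°.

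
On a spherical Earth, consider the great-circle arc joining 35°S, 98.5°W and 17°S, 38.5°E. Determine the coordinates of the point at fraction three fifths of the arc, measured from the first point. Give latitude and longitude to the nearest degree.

≈ 48°S, 2°W

From cos δ = sin φ₁ sin φ₂ + cos φ₁ cos φ₂ cos Δλ, the central angle is δ ≈ 1.988 rad (113.9°).
Interpolate at f = 3/5 with slerp weights a = sin((1−f)δ)/sin δ ≈ 0.781, b = sin(fδ)/sin δ ≈ 1.017.
p = a·p₁ + b·p₂ ≈ (0.666, -0.028, -0.745); φ = arcsin(p_z) ≈ -48.18°, λ = atan2(p_y, p_x) ≈ -2.37°.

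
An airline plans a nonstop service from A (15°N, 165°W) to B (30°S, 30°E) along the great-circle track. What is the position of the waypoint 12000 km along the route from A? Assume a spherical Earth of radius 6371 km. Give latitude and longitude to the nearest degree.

≈ (52°S, 95°E)

Write both endpoints as unit vectors p₁, p₂ with components (cos φ cos λ, cos φ sin λ, sin φ).
The central angle between the endpoints is δ = arccos(p₁·p₂) ≈ 2.786 rad (159.6°). The total great-circle distance is δ·R ≈ 2.786 × 6371 ≈ 17749 km, so the target fraction is f = 12000/17749 ≈ 0.676.
Interpolate at f ≈ 0.676 with slerp weights a = sin((1−f)δ)/sin δ ≈ 2.254, b = sin(fδ)/sin δ ≈ 2.733.
p = a·p₁ + b·p₂ ≈ (-0.054, 0.620, -0.783); φ = arcsin(p_z) ≈ -51.53°, λ = atan2(p_y, p_x) ≈ 94.93°.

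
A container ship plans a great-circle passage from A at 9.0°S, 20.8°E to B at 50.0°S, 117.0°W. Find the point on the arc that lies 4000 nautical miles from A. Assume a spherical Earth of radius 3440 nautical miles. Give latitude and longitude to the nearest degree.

≈ 60°S, 37°W

The haversine formula gives a central angle δ ≈ 1.929 rad (110.5°) between the endpoints. The total great-circle distance is δ·R ≈ 1.929 × 3440 ≈ 6635 nmi, so the target fraction is f = 4000/6635 ≈ 0.603.
Interpolate at f ≈ 0.603 with slerp weights a = sin((1−f)δ)/sin δ ≈ 0.740, b = sin(fδ)/sin δ ≈ 0.980.
p = a·p₁ + b·p₂ ≈ (0.398, -0.302, -0.867); φ = arcsin(p_z) ≈ -60.06°, λ = atan2(p_y, p_x) ≈ -37.20°.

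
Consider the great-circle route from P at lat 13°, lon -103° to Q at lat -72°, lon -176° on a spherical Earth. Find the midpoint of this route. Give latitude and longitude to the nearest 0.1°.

The haversine formula gives a central angle δ ≈ 1.697 rad (97.2°) between the endpoints.
Interpolate at f = 1/2 with slerp weights a = sin((1−f)δ)/sin δ ≈ 0.756, b = sin(fδ)/sin δ ≈ 0.756.
p = a·p₁ + b·p₂ ≈ (-0.399, -0.734, -0.549); φ = arcsin(p_z) ≈ -33.31°, λ = atan2(p_y, p_x) ≈ -118.51°.

≈ lat -33.3°, lon -118.5°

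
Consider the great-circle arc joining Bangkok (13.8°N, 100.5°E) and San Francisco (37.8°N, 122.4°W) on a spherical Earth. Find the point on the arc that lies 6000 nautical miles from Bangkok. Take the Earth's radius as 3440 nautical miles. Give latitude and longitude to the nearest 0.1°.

≈ (46.9°N, 138.0°W)

Convert each endpoint to a unit vector on the sphere (x = cos φ cos λ, y = cos φ sin λ, z = sin φ).
The central angle between the endpoints is δ = arccos(p₁·p₂) ≈ 2.000 rad (114.6°). The total great-circle distance is δ·R ≈ 2.000 × 3440 ≈ 6879 nmi, so the target fraction is f = 6000/6879 ≈ 0.872.
Interpolate at f ≈ 0.872 with slerp weights a = sin((1−f)δ)/sin δ ≈ 0.278, b = sin(fδ)/sin δ ≈ 1.083.
p = a·p₁ + b·p₂ ≈ (-0.508, -0.457, 0.730); φ = arcsin(p_z) ≈ 46.90°, λ = atan2(p_y, p_x) ≈ -138.00°.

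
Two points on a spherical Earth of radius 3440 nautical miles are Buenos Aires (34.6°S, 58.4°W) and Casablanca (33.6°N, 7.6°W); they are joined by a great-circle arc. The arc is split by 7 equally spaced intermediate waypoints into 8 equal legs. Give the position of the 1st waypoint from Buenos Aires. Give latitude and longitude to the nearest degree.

≈ 26°S, 51°W

Convert each endpoint to a unit vector on the sphere (x = cos φ cos λ, y = cos φ sin λ, z = sin φ).
The central angle between the endpoints is δ = arccos(p₁·p₂) ≈ 1.451 rad (83.2°).
Interpolate at f = 1/8 with slerp weights a = sin((1−f)δ)/sin δ ≈ 0.962, b = sin(fδ)/sin δ ≈ 0.182.
p = a·p₁ + b·p₂ ≈ (0.565, -0.694, -0.446); φ = arcsin(p_z) ≈ -26.47°, λ = atan2(p_y, p_x) ≈ -50.87°.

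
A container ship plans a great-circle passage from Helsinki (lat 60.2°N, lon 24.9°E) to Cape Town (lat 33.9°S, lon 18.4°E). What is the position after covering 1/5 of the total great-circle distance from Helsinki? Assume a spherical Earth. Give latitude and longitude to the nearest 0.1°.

Convert each endpoint to a unit vector on the sphere (x = cos φ cos λ, y = cos φ sin λ, z = sin φ).
The central angle between the endpoints is δ = arccos(p₁·p₂) ≈ 1.645 rad (94.3°).
Interpolate at f = 1/5 with slerp weights a = sin((1−f)δ)/sin δ ≈ 0.970, b = sin(fδ)/sin δ ≈ 0.324.
p = a·p₁ + b·p₂ ≈ (0.693, 0.288, 0.661); φ = arcsin(p_z) ≈ 41.40°, λ = atan2(p_y, p_x) ≈ 22.57°.

≈ lat 41.4°N, lon 22.6°E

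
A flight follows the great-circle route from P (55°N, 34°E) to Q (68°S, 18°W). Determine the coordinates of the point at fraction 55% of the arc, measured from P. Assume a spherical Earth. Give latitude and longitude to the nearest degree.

≈ (13°S, 12°E)

From cos δ = sin φ₁ sin φ₂ + cos φ₁ cos φ₂ cos Δλ, the central angle is δ ≈ 2.249 rad (128.8°).
Interpolate at f = 0.55 with slerp weights a = sin((1−f)δ)/sin δ ≈ 1.089, b = sin(fδ)/sin δ ≈ 1.213.
p = a·p₁ + b·p₂ ≈ (0.950, 0.209, -0.233); φ = arcsin(p_z) ≈ -13.47°, λ = atan2(p_y, p_x) ≈ 12.40°.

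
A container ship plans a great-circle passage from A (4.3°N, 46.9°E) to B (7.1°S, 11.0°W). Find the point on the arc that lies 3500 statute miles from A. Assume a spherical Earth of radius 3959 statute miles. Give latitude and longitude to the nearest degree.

Convert each endpoint to a unit vector on the sphere (x = cos φ cos λ, y = cos φ sin λ, z = sin φ).
The central angle between the endpoints is δ = arccos(p₁·p₂) ≈ 1.028 rad (58.9°). The total great-circle distance is δ·R ≈ 1.028 × 3959 ≈ 4070 mi, so the target fraction is f = 3500/4070 ≈ 0.860.
Interpolate at f ≈ 0.860 with slerp weights a = sin((1−f)δ)/sin δ ≈ 0.167, b = sin(fδ)/sin δ ≈ 0.903.
p = a·p₁ + b·p₂ ≈ (0.994, -0.049, -0.099); φ = arcsin(p_z) ≈ -5.69°, λ = atan2(p_y, p_x) ≈ -2.83°.

≈ (6°S, 3°W)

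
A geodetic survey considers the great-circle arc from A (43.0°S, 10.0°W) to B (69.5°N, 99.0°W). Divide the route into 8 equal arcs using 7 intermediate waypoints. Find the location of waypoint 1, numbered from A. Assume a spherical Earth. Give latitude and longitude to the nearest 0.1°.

≈ (28.3°S, 18.2°W)

Convert each endpoint to a unit vector on the sphere (x = cos φ cos λ, y = cos φ sin λ, z = sin φ).
The central angle between the endpoints is δ = arccos(p₁·p₂) ≈ 2.258 rad (129.4°).
Interpolate at f = 1/8 with slerp weights a = sin((1−f)δ)/sin δ ≈ 1.189, b = sin(fδ)/sin δ ≈ 0.360.
p = a·p₁ + b·p₂ ≈ (0.837, -0.276, -0.473); φ = arcsin(p_z) ≈ -28.26°, λ = atan2(p_y, p_x) ≈ -18.23°.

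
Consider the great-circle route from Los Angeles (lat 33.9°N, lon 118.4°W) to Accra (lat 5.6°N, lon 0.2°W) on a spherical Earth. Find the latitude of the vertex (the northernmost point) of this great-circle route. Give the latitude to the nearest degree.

The great circle lies in the plane with unit normal n̂ = (p₁ × p₂)/|p₁ × p₂|.
Here n̂_z ≈ +0.773; the vertex latitude is φ_max = arccos|n̂_z| ≈ 39.4°.
Check via Clairaut: cos φ_max = |cos φ₁| · sin C = cos(33.9°)·sin(68.6°) ≈ 0.773, again giving ≈ 39.4°.

≈ 39°N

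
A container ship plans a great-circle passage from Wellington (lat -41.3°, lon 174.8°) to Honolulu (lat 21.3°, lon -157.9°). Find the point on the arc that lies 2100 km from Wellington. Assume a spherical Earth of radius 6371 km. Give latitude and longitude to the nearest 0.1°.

≈ lat -24.1°, lon -175.8°

The haversine formula gives a central angle δ ≈ 1.179 rad (67.5°) between the endpoints. The total great-circle distance is δ·R ≈ 1.179 × 6371 ≈ 7509 km, so the target fraction is f = 2100/7509 ≈ 0.280.
Interpolate at f ≈ 0.280 with slerp weights a = sin((1−f)δ)/sin δ ≈ 0.812, b = sin(fδ)/sin δ ≈ 0.350.
p = a·p₁ + b·p₂ ≈ (-0.910, -0.067, -0.409); φ = arcsin(p_z) ≈ -24.13°, λ = atan2(p_y, p_x) ≈ -175.76°.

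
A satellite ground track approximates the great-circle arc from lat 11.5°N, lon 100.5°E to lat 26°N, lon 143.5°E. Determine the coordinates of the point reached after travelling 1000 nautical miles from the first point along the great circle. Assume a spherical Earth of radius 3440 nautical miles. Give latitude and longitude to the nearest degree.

≈ lat 18°N, lon 116°E

Write both endpoints as unit vectors p₁, p₂ with components (cos φ cos λ, cos φ sin λ, sin φ).
The central angle between the endpoints is δ = arccos(p₁·p₂) ≈ 0.750 rad (43.0°). The total great-circle distance is δ·R ≈ 0.750 × 3440 ≈ 2581 nmi, so the target fraction is f = 1000/2581 ≈ 0.387.
Interpolate at f ≈ 0.387 with slerp weights a = sin((1−f)δ)/sin δ ≈ 0.651, b = sin(fδ)/sin δ ≈ 0.420.
p = a·p₁ + b·p₂ ≈ (-0.420, 0.852, 0.314); φ = arcsin(p_z) ≈ 18.30°, λ = atan2(p_y, p_x) ≈ 116.25°.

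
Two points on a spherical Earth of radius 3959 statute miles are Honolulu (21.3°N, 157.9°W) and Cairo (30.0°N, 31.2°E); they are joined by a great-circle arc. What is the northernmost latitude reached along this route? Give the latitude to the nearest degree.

≈ 81°N

The great circle lies in the plane with unit normal n̂ = (p₁ × p₂)/|p₁ × p₂|.
Here n̂_z ≈ -0.162; the vertex latitude is φ_max = arccos|n̂_z| ≈ 80.7°.
Check via Clairaut: cos φ_max = |cos φ₁| · sin C = cos(21.3°)·sin(10.0°) ≈ 0.162, again giving ≈ 80.7°.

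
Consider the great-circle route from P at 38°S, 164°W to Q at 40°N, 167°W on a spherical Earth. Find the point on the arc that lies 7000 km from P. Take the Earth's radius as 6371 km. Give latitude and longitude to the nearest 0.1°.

≈ 24.9°N, 166.3°W

Convert each endpoint to a unit vector on the sphere (x = cos φ cos λ, y = cos φ sin λ, z = sin φ).
The central angle between the endpoints is δ = arccos(p₁·p₂) ≈ 1.362 rad (78.0°). The total great-circle distance is δ·R ≈ 1.362 × 6371 ≈ 8679 km, so the target fraction is f = 7000/8679 ≈ 0.807.
Interpolate at f ≈ 0.807 with slerp weights a = sin((1−f)δ)/sin δ ≈ 0.266, b = sin(fδ)/sin δ ≈ 0.910.
p = a·p₁ + b·p₂ ≈ (-0.881, -0.215, 0.421); φ = arcsin(p_z) ≈ 24.92°, λ = atan2(p_y, p_x) ≈ -166.31°.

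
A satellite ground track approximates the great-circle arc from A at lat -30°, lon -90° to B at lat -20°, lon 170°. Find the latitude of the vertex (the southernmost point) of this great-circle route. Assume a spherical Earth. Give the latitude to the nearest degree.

≈ -37°

The great circle lies in the plane with unit normal n̂ = (p₁ × p₂)/|p₁ × p₂|.
Here n̂_z ≈ -0.802; the vertex latitude is φ_max = arccos|n̂_z| ≈ 36.7°.
Check via Clairaut: cos φ_max = |cos φ₁| · sin C = cos(30.0°)·sin(112.2°) ≈ 0.802, again giving ≈ 36.7°.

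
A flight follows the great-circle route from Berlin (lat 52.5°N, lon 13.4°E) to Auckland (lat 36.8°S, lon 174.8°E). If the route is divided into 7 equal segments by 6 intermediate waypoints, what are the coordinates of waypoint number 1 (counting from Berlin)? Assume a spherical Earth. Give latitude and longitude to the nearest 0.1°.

≈ lat 63.1°N, lon 52.3°E

The haversine formula gives a central angle δ ≈ 2.785 rad (159.6°) between the endpoints.
Interpolate at f = 1/7 with slerp weights a = sin((1−f)δ)/sin δ ≈ 1.963, b = sin(fδ)/sin δ ≈ 1.111.
p = a·p₁ + b·p₂ ≈ (0.277, 0.358, 0.892); φ = arcsin(p_z) ≈ 63.12°, λ = atan2(p_y, p_x) ≈ 52.29°.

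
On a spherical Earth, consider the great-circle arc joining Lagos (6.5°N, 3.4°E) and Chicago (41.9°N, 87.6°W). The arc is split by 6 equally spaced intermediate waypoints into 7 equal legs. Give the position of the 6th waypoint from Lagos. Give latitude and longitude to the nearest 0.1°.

≈ 41.9°N, 71.0°W

The haversine formula gives a central angle δ ≈ 1.508 rad (86.4°) between the endpoints.
Interpolate at f = 6/7 with slerp weights a = sin((1−f)δ)/sin δ ≈ 0.214, b = sin(fδ)/sin δ ≈ 0.963.
p = a·p₁ + b·p₂ ≈ (0.242, -0.704, 0.668); φ = arcsin(p_z) ≈ 41.89°, λ = atan2(p_y, p_x) ≈ -70.99°.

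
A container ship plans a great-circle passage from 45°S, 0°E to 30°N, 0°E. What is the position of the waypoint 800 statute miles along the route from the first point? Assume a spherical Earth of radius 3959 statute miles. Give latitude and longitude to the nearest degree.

Write both endpoints as unit vectors p₁, p₂ with components (cos φ cos λ, cos φ sin λ, sin φ).
The central angle between the endpoints is δ = arccos(p₁·p₂) ≈ 1.309 rad (75.0°). The total great-circle distance is δ·R ≈ 1.309 × 3959 ≈ 5182 mi, so the target fraction is f = 800/5182 ≈ 0.154.
Interpolate at f ≈ 0.154 with slerp weights a = sin((1−f)δ)/sin δ ≈ 0.926, b = sin(fδ)/sin δ ≈ 0.208.
p = a·p₁ + b·p₂ ≈ (0.835, 0.000, -0.551); φ = arcsin(p_z) ≈ -33.42°, λ = atan2(p_y, p_x) ≈ 0.00°.

≈ 33°S, 0°E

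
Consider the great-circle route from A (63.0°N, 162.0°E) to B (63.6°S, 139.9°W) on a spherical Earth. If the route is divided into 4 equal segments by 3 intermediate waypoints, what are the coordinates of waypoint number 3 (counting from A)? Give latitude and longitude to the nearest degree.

≈ (33°S, 160°W)

Convert each endpoint to a unit vector on the sphere (x = cos φ cos λ, y = cos φ sin λ, z = sin φ).
The central angle between the endpoints is δ = arccos(p₁·p₂) ≈ 2.334 rad (133.7°).
Interpolate at f = 3/4 with slerp weights a = sin((1−f)δ)/sin δ ≈ 0.763, b = sin(fδ)/sin δ ≈ 1.362.
p = a·p₁ + b·p₂ ≈ (-0.792, -0.283, -0.540); φ = arcsin(p_z) ≈ -32.70°, λ = atan2(p_y, p_x) ≈ -160.35°.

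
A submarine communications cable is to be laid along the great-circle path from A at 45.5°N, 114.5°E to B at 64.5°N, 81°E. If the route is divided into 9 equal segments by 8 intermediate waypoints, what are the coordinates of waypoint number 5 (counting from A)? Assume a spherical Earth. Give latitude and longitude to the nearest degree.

Convert each endpoint to a unit vector on the sphere (x = cos φ cos λ, y = cos φ sin λ, z = sin φ).
The central angle between the endpoints is δ = arccos(p₁·p₂) ≈ 0.461 rad (26.4°).
Interpolate at f = 5/9 with slerp weights a = sin((1−f)δ)/sin δ ≈ 0.457, b = sin(fδ)/sin δ ≈ 0.569.
p = a·p₁ + b·p₂ ≈ (-0.095, 0.534, 0.840); φ = arcsin(p_z) ≈ 57.17°, λ = atan2(p_y, p_x) ≈ 100.05°.

≈ 57°N, 100°E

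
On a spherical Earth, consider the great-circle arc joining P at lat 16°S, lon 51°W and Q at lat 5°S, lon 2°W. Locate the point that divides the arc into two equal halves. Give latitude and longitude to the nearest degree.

Write both endpoints as unit vectors p₁, p₂ with components (cos φ cos λ, cos φ sin λ, sin φ).
The central angle between the endpoints is δ = arccos(p₁·p₂) ≈ 0.860 rad (49.3°).
Interpolate at f = 1/2 with slerp weights a = sin((1−f)δ)/sin δ ≈ 0.550, b = sin(fδ)/sin δ ≈ 0.550.
p = a·p₁ + b·p₂ ≈ (0.880, -0.430, -0.200); φ = arcsin(p_z) ≈ -11.51°, λ = atan2(p_y, p_x) ≈ -26.03°.

≈ lat 12°S, lon 26°W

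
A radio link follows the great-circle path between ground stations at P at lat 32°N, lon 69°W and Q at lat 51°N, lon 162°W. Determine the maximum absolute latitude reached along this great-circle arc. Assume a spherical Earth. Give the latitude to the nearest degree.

The great circle lies in the plane with unit normal n̂ = (p₁ × p₂)/|p₁ × p₂|.
Here n̂_z ≈ -0.577; the vertex latitude is φ_max = arccos|n̂_z| ≈ 54.7°.
Check via Clairaut: cos φ_max = |cos φ₁| · sin C = cos(32.0°)·sin(42.9°) ≈ 0.577, again giving ≈ 54.7°.

≈ 55°N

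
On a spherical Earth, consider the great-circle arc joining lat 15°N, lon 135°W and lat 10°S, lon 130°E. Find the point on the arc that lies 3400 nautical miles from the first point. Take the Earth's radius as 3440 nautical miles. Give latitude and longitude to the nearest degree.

Write both endpoints as unit vectors p₁, p₂ with components (cos φ cos λ, cos φ sin λ, sin φ).
The central angle between the endpoints is δ = arccos(p₁·p₂) ≈ 1.699 rad (97.3°). The total great-circle distance is δ·R ≈ 1.699 × 3440 ≈ 5845 nmi, so the target fraction is f = 3400/5845 ≈ 0.582.
Interpolate at f ≈ 0.582 with slerp weights a = sin((1−f)δ)/sin δ ≈ 0.658, b = sin(fδ)/sin δ ≈ 0.842.
p = a·p₁ + b·p₂ ≈ (-0.982, 0.186, 0.024); φ = arcsin(p_z) ≈ 1.38°, λ = atan2(p_y, p_x) ≈ 169.28°.

≈ lat 1°N, lon 169°E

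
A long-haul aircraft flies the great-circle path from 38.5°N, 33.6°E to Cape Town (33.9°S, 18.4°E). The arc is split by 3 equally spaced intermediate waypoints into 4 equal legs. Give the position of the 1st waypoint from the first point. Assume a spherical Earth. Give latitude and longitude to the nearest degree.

≈ 20°N, 29°E

The haversine formula gives a central angle δ ≈ 1.287 rad (73.8°) between the endpoints.
Interpolate at f = 1/4 with slerp weights a = sin((1−f)δ)/sin δ ≈ 0.857, b = sin(fδ)/sin δ ≈ 0.329.
p = a·p₁ + b·p₂ ≈ (0.818, 0.457, 0.349); φ = arcsin(p_z) ≈ 20.45°, λ = atan2(p_y, p_x) ≈ 29.21°.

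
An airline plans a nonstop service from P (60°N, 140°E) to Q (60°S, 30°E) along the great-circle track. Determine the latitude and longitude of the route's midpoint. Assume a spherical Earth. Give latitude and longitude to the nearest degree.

Convert each endpoint to a unit vector on the sphere (x = cos φ cos λ, y = cos φ sin λ, z = sin φ).
The central angle between the endpoints is δ = arccos(p₁·p₂) ≈ 2.560 rad (146.7°).
Interpolate at f = 1/2 with slerp weights a = sin((1−f)δ)/sin δ ≈ 1.743, b = sin(fδ)/sin δ ≈ 1.743.
p = a·p₁ + b·p₂ ≈ (0.087, 0.996, 0.000); φ = arcsin(p_z) ≈ 0.00°, λ = atan2(p_y, p_x) ≈ 85.00°.

≈ (0°N, 85°E)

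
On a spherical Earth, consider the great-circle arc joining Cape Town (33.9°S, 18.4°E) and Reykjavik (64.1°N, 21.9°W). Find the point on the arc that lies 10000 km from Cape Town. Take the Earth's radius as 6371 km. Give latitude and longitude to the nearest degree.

≈ 53°N, 10°W

Write both endpoints as unit vectors p₁, p₂ with components (cos φ cos λ, cos φ sin λ, sin φ).
The central angle between the endpoints is δ = arccos(p₁·p₂) ≈ 1.798 rad (103.0°). The total great-circle distance is δ·R ≈ 1.798 × 6371 ≈ 11455 km, so the target fraction is f = 10000/11455 ≈ 0.873.
Interpolate at f ≈ 0.873 with slerp weights a = sin((1−f)δ)/sin δ ≈ 0.232, b = sin(fδ)/sin δ ≈ 1.026.
p = a·p₁ + b·p₂ ≈ (0.599, -0.106, 0.794); φ = arcsin(p_z) ≈ 52.53°, λ = atan2(p_y, p_x) ≈ -10.07°.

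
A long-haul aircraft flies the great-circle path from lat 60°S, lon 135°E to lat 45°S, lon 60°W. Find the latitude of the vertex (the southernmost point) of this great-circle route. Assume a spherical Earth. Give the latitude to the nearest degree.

≈ 85°S

The great circle lies in the plane with unit normal n̂ = (p₁ × p₂)/|p₁ × p₂|.
Here n̂_z ≈ +0.095; the vertex latitude is φ_max = arccos|n̂_z| ≈ 84.5°.
Check via Clairaut: cos φ_max = |cos φ₁| · sin C = cos(60.0°)·sin(169.0°) ≈ 0.095, again giving ≈ 84.5°.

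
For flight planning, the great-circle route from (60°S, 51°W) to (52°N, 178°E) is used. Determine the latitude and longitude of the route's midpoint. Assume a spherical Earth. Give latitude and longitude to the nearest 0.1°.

≈ (9.3°S, 129.3°W)

From cos δ = sin φ₁ sin φ₂ + cos φ₁ cos φ₂ cos Δλ, the central angle is δ ≈ 2.656 rad (152.2°).
Interpolate at f = 1/2 with slerp weights a = sin((1−f)δ)/sin δ ≈ 2.080, b = sin(fδ)/sin δ ≈ 2.080.
p = a·p₁ + b·p₂ ≈ (-0.625, -0.763, -0.162); φ = arcsin(p_z) ≈ -9.34°, λ = atan2(p_y, p_x) ≈ -129.32°.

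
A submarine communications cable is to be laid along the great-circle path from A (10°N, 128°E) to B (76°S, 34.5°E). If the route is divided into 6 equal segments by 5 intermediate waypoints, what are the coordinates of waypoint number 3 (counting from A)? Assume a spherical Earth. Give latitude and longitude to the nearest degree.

≈ (39°S, 114°E)

Convert each endpoint to a unit vector on the sphere (x = cos φ cos λ, y = cos φ sin λ, z = sin φ).
The central angle between the endpoints is δ = arccos(p₁·p₂) ≈ 1.755 rad (100.5°).
Interpolate at f = 3/6 with slerp weights a = sin((1−f)δ)/sin δ ≈ 0.782, b = sin(fδ)/sin δ ≈ 0.782.
p = a·p₁ + b·p₂ ≈ (-0.318, 0.714, -0.623); φ = arcsin(p_z) ≈ -38.55°, λ = atan2(p_y, p_x) ≈ 114.02°.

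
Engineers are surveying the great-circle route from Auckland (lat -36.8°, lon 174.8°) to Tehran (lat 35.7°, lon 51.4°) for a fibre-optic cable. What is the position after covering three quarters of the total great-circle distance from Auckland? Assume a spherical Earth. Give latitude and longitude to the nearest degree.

Write both endpoints as unit vectors p₁, p₂ with components (cos φ cos λ, cos φ sin λ, sin φ).
The central angle between the endpoints is δ = arccos(p₁·p₂) ≈ 2.357 rad (135.0°).
Interpolate at f = 3/4 with slerp weights a = sin((1−f)δ)/sin δ ≈ 0.786, b = sin(fδ)/sin δ ≈ 1.388.
p = a·p₁ + b·p₂ ≈ (0.076, 0.938, 0.339); φ = arcsin(p_z) ≈ 19.80°, λ = atan2(p_y, p_x) ≈ 85.36°.

≈ lat 20°, lon 85°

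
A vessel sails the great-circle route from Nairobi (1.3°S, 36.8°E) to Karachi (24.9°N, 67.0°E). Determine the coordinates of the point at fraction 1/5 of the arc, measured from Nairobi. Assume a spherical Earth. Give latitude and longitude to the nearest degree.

≈ 4°N, 42°E

Convert each endpoint to a unit vector on the sphere (x = cos φ cos λ, y = cos φ sin λ, z = sin φ).
The central angle between the endpoints is δ = arccos(p₁·p₂) ≈ 0.685 rad (39.3°).
Interpolate at f = 1/5 with slerp weights a = sin((1−f)δ)/sin δ ≈ 0.823, b = sin(fδ)/sin δ ≈ 0.216.
p = a·p₁ + b·p₂ ≈ (0.736, 0.673, 0.072); φ = arcsin(p_z) ≈ 4.14°, λ = atan2(p_y, p_x) ≈ 42.47°.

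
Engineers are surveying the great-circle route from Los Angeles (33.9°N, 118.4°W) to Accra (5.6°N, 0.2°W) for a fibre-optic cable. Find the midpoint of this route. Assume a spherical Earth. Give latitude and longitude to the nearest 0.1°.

Write both endpoints as unit vectors p₁, p₂ with components (cos φ cos λ, cos φ sin λ, sin φ).
The central angle between the endpoints is δ = arccos(p₁·p₂) ≈ 1.913 rad (109.6°).
Interpolate at f = 1/2 with slerp weights a = sin((1−f)δ)/sin δ ≈ 0.868, b = sin(fδ)/sin δ ≈ 0.868.
p = a·p₁ + b·p₂ ≈ (0.521, -0.637, 0.569); φ = arcsin(p_z) ≈ 34.66°, λ = atan2(p_y, p_x) ≈ -50.70°.

≈ (34.7°N, 50.7°W)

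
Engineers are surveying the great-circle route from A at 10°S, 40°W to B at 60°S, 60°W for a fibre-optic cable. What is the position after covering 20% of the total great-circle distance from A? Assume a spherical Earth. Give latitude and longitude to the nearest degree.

Convert each endpoint to a unit vector on the sphere (x = cos φ cos λ, y = cos φ sin λ, z = sin φ).
The central angle between the endpoints is δ = arccos(p₁·p₂) ≈ 0.911 rad (52.2°).
Interpolate at f = 0.20 with slerp weights a = sin((1−f)δ)/sin δ ≈ 0.843, b = sin(fδ)/sin δ ≈ 0.229.
p = a·p₁ + b·p₂ ≈ (0.693, -0.633, -0.345); φ = arcsin(p_z) ≈ -20.18°, λ = atan2(p_y, p_x) ≈ -42.39°.

≈ 20°S, 42°W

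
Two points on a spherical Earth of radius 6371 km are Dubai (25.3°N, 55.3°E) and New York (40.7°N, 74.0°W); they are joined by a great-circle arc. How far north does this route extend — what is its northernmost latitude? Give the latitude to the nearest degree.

≈ 58°N

The great circle lies in the plane with unit normal n̂ = (p₁ × p₂)/|p₁ × p₂|.
Here n̂_z ≈ -0.537; the vertex latitude is φ_max = arccos|n̂_z| ≈ 57.5°.
Check via Clairaut: cos φ_max = |cos φ₁| · sin C = cos(25.3°)·sin(36.4°) ≈ 0.537, again giving ≈ 57.5°.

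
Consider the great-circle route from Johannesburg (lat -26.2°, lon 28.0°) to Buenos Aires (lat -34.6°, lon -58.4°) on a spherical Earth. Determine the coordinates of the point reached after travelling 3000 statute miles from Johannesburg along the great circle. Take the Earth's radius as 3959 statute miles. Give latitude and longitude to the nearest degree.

Convert each endpoint to a unit vector on the sphere (x = cos φ cos λ, y = cos φ sin λ, z = sin φ).
The central angle between the endpoints is δ = arccos(p₁·p₂) ≈ 1.269 rad (72.7°). The total great-circle distance is δ·R ≈ 1.269 × 3959 ≈ 5025 mi, so the target fraction is f = 3000/5025 ≈ 0.597.
Interpolate at f ≈ 0.597 with slerp weights a = sin((1−f)δ)/sin δ ≈ 0.513, b = sin(fδ)/sin δ ≈ 0.720.
p = a·p₁ + b·p₂ ≈ (0.717, -0.289, -0.635); φ = arcsin(p_z) ≈ -39.42°, λ = atan2(p_y, p_x) ≈ -21.95°.

≈ lat -39°, lon -22°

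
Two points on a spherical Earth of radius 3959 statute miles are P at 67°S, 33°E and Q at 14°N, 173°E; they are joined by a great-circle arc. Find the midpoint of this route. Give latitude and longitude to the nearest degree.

≈ 43°S, 152°E

The haversine formula gives a central angle δ ≈ 2.110 rad (120.9°) between the endpoints.
Interpolate at f = 1/2 with slerp weights a = sin((1−f)δ)/sin δ ≈ 1.013, b = sin(fδ)/sin δ ≈ 1.013.
p = a·p₁ + b·p₂ ≈ (-0.644, 0.335, -0.688); φ = arcsin(p_z) ≈ -43.45°, λ = atan2(p_y, p_x) ≈ 152.48°.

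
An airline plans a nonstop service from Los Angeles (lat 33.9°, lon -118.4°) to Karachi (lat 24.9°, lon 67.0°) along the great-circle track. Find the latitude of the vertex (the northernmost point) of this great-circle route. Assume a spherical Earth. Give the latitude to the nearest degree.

The great circle lies in the plane with unit normal n̂ = (p₁ × p₂)/|p₁ × p₂|.
Here n̂_z ≈ -0.083; the vertex latitude is φ_max = arccos|n̂_z| ≈ 85.3°.
Check via Clairaut: cos φ_max = |cos φ₁| · sin C = cos(33.9°)·sin(5.7°) ≈ 0.083, again giving ≈ 85.3°.

≈ 85°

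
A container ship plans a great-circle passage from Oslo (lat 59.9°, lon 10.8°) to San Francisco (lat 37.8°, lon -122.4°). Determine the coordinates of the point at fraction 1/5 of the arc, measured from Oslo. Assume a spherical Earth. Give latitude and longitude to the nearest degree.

Convert each endpoint to a unit vector on the sphere (x = cos φ cos λ, y = cos φ sin λ, z = sin φ).
The central angle between the endpoints is δ = arccos(p₁·p₂) ≈ 1.309 rad (75.0°).
Interpolate at f = 1/5 with slerp weights a = sin((1−f)δ)/sin δ ≈ 0.897, b = sin(fδ)/sin δ ≈ 0.268.
p = a·p₁ + b·p₂ ≈ (0.328, -0.094, 0.940); φ = arcsin(p_z) ≈ 70.03°, λ = atan2(p_y, p_x) ≈ -16.06°.

≈ lat 70°, lon -16°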